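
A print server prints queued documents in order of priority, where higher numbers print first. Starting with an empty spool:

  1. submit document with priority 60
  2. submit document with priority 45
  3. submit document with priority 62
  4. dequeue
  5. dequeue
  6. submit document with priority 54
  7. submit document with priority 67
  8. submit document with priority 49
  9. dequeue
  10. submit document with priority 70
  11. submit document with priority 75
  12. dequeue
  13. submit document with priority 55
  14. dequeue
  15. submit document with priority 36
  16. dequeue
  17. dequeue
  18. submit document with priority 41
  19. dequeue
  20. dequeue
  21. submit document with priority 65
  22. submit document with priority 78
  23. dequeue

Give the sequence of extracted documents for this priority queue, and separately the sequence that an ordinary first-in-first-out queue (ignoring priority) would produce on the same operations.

insert 60 → {60}
insert 45 → {60, 45}
insert 62 → {62, 60, 45}
dequeue → 62; now {60, 45}
dequeue → 60; now {45}
insert 54 → {54, 45}
insert 67 → {67, 54, 45}
insert 49 → {67, 54, 49, 45}
dequeue → 67; now {54, 49, 45}
insert 70 → {70, 54, 49, 45}
insert 75 → {75, 70, 54, 49, 45}
dequeue → 75; now {70, 54, 49, 45}
insert 55 → {70, 55, 54, 49, 45}
dequeue → 70; now {55, 54, 49, 45}
insert 36 → {55, 54, 49, 45, 36}
dequeue → 55; now {54, 49, 45, 36}
dequeue → 54; now {49, 45, 36}
insert 41 → {49, 45, 41, 36}
dequeue → 49; now {45, 41, 36}
dequeue → 45; now {41, 36}
insert 65 → {65, 41, 36}
insert 78 → {78, 65, 41, 36}
dequeue → 78; now {65, 41, 36}

priority queue: [62, 60, 67, 75, 70, 55, 54, 49, 45, 78]; FIFO queue: [60, 45, 62, 54, 67, 49, 70, 75, 55, 36]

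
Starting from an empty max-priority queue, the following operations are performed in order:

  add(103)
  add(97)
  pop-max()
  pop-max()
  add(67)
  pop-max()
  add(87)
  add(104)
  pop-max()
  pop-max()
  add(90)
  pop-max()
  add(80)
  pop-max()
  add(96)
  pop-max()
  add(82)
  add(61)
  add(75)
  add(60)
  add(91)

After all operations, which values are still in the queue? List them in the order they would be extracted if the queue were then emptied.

[91, 82, 75, 61, 60]

insert 103 → {103}
insert 97 → {103, 97}
pop-max → 103; now {97}
pop-max → 97; now {}
insert 67 → {67}
pop-max → 67; now {}
insert 87 → {87}
insert 104 → {104, 87}
pop-max → 104; now {87}
pop-max → 87; now {}
insert 90 → {90}
pop-max → 90; now {}
insert 80 → {80}
pop-max → 80; now {}
insert 96 → {96}
pop-max → 96; now {}
insert 82 → {82}
insert 61 → {82, 61}
insert 75 → {82, 75, 61}
insert 60 → {82, 75, 61, 60}
insert 91 → {91, 82, 75, 61, 60}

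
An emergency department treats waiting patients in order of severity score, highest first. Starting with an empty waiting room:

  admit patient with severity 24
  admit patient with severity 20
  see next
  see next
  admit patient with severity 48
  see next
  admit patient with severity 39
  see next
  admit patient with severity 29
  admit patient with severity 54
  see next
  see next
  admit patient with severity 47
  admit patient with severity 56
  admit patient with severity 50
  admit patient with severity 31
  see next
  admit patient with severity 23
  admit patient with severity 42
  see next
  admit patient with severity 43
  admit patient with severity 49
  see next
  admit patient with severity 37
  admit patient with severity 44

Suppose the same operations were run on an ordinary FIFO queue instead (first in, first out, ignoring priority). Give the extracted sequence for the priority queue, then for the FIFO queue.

priority queue: 24 → 20 → 48 → 39 → 54 → 29 → 56 → 50 → 49; FIFO queue: [24, 20, 48, 39, 29, 54, 47, 56, 50]

insert 24 → {24}
insert 20 → {24, 20}
see next → 24; now {20}
see next → 20; now {}
insert 48 → {48}
see next → 48; now {}
insert 39 → {39}
see next → 39; now {}
insert 29 → {29}
insert 54 → {54, 29}
see next → 54; now {29}
see next → 29; now {}
insert 47 → {47}
insert 56 → {56, 47}
insert 50 → {56, 50, 47}
insert 31 → {56, 50, 47, 31}
see next → 56; now {50, 47, 31}
insert 23 → {50, 47, 31, 23}
insert 42 → {50, 47, 42, 31, 23}
see next → 50; now {47, 42, 31, 23}
insert 43 → {47, 43, 42, 31, 23}
insert 49 → {49, 47, 43, 42, 31, 23}
see next → 49; now {47, 43, 42, 31, 23}
insert 37 → {47, 43, 42, 37, 31, 23}
insert 44 → {47, 44, 43, 42, 37, 31, 23}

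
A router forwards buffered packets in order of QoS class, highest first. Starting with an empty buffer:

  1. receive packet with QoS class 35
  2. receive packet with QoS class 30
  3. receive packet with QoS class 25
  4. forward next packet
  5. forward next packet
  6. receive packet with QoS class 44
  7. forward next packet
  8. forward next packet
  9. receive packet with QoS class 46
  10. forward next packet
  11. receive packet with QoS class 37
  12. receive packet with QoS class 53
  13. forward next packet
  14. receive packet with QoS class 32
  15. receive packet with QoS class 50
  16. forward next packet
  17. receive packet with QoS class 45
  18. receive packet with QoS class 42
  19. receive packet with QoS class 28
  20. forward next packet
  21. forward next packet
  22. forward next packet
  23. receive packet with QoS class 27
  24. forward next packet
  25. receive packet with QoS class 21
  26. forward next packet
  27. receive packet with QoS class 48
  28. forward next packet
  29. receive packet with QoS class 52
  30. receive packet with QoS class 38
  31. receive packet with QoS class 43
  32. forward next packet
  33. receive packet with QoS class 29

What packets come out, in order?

insert 35 → {35}
insert 30 → {35, 30}
insert 25 → {35, 30, 25}
forward next packet → 35; now {30, 25}
forward next packet → 30; now {25}
insert 44 → {44, 25}
forward next packet → 44; now {25}
forward next packet → 25; now {}
insert 46 → {46}
forward next packet → 46; now {}
insert 37 → {37}
insert 53 → {53, 37}
forward next packet → 53; now {37}
insert 32 → {37, 32}
insert 50 → {50, 37, 32}
forward next packet → 50; now {37, 32}
insert 45 → {45, 37, 32}
insert 42 → {45, 42, 37, 32}
insert 28 → {45, 42, 37, 32, 28}
forward next packet → 45; now {42, 37, 32, 28}
forward next packet → 42; now {37, 32, 28}
forward next packet → 37; now {32, 28}
insert 27 → {32, 28, 27}
forward next packet → 32; now {28, 27}
insert 21 → {28, 27, 21}
forward next packet → 28; now {27, 21}
insert 48 → {48, 27, 21}
forward next packet → 48; now {27, 21}
insert 52 → {52, 27, 21}
insert 38 → {52, 38, 27, 21}
insert 43 → {52, 43, 38, 27, 21}
forward next packet → 52; now {43, 38, 27, 21}
insert 29 → {43, 38, 29, 27, 21}

35, 30, 44, 25, 46, 53, 50, 45, 42, 37, 32, 28, 48, 52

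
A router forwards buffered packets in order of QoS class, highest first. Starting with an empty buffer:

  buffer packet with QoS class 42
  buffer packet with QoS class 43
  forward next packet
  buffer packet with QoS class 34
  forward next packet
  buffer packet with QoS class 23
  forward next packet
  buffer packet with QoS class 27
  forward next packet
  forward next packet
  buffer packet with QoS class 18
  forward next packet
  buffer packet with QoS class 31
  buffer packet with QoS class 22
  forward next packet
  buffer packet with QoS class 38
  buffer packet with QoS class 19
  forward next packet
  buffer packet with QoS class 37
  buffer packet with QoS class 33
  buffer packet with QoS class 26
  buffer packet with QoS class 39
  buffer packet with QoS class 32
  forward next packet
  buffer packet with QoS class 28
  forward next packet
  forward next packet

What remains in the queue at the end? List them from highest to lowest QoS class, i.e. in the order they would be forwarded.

32 → 28 → 26 → 22 → 19

insert 42 → {42}
insert 43 → {43, 42}
forward next packet → 43; now {42}
insert 34 → {42, 34}
forward next packet → 42; now {34}
insert 23 → {34, 23}
forward next packet → 34; now {23}
insert 27 → {27, 23}
forward next packet → 27; now {23}
forward next packet → 23; now {}
insert 18 → {18}
forward next packet → 18; now {}
insert 31 → {31}
insert 22 → {31, 22}
forward next packet → 31; now {22}
insert 38 → {38, 22}
insert 19 → {38, 22, 19}
forward next packet → 38; now {22, 19}
insert 37 → {37, 22, 19}
insert 33 → {37, 33, 22, 19}
insert 26 → {37, 33, 26, 22, 19}
insert 39 → {39, 37, 33, 26, 22, 19}
insert 32 → {39, 37, 33, 32, 26, 22, 19}
forward next packet → 39; now {37, 33, 32, 26, 22, 19}
insert 28 → {37, 33, 32, 28, 26, 22, 19}
forward next packet → 37; now {33, 32, 28, 26, 22, 19}
forward next packet → 33; now {32, 28, 26, 22, 19}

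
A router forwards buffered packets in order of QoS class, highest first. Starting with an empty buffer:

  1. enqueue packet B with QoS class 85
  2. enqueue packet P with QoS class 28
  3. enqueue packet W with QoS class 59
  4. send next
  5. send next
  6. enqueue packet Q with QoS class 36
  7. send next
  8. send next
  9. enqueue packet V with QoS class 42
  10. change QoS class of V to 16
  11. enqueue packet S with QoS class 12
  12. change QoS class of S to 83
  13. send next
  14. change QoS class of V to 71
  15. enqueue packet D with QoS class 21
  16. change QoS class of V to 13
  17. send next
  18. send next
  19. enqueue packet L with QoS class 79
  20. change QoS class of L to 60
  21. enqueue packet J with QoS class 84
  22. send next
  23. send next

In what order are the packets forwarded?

B → W → Q → P → S → D → V → J → L

add B (QoS class 85) → {B:85}
add P (QoS class 28) → {B:85, P:28}
add W (QoS class 59) → {B:85, W:59, P:28}
send next → B; now {W:59, P:28}
send next → W; now {P:28}
add Q (QoS class 36) → {Q:36, P:28}
send next → Q; now {P:28}
send next → P; now {}
add V (QoS class 42) → {V:42}
update V to QoS class 16 → {V:16}
add S (QoS class 12) → {V:16, S:12}
update S to QoS class 83 → {S:83, V:16}
send next → S; now {V:16}
update V to QoS class 71 → {V:71}
add D (QoS class 21) → {V:71, D:21}
update V to QoS class 13 → {D:21, V:13}
send next → D; now {V:13}
send next → V; now {}
add L (QoS class 79) → {L:79}
update L to QoS class 60 → {L:60}
add J (QoS class 84) → {J:84, L:60}
send next → J; now {L:60}
send next → L; now {}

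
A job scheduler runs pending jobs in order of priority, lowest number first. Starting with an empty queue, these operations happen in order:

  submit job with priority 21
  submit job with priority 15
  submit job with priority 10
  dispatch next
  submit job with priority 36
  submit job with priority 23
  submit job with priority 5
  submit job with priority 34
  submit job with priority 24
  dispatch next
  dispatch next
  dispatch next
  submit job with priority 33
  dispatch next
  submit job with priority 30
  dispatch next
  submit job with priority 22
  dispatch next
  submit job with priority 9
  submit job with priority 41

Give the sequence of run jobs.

10, 5, 15, 21, 23, 24, 22

insert 21 → {21}
insert 15 → {15, 21}
insert 10 → {10, 15, 21}
dispatch next → 10; now {15, 21}
insert 36 → {15, 21, 36}
insert 23 → {15, 21, 23, 36}
insert 5 → {5, 15, 21, 23, 36}
insert 34 → {5, 15, 21, 23, 34, 36}
insert 24 → {5, 15, 21, 23, 24, 34, 36}
dispatch next → 5; now {15, 21, 23, 24, 34, 36}
dispatch next → 15; now {21, 23, 24, 34, 36}
dispatch next → 21; now {23, 24, 34, 36}
insert 33 → {23, 24, 33, 34, 36}
dispatch next → 23; now {24, 33, 34, 36}
insert 30 → {24, 30, 33, 34, 36}
dispatch next → 24; now {30, 33, 34, 36}
insert 22 → {22, 30, 33, 34, 36}
dispatch next → 22; now {30, 33, 34, 36}
insert 9 → {9, 30, 33, 34, 36}
insert 41 → {9, 30, 33, 34, 36, 41}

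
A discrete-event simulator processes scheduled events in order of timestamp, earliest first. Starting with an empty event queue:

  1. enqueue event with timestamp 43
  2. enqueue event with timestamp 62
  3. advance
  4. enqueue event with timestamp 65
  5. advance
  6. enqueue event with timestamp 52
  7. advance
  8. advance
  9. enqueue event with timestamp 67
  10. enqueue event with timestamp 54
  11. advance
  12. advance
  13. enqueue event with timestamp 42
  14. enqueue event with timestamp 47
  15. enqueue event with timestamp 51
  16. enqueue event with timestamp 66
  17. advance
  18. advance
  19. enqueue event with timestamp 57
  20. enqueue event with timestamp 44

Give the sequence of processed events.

insert 43 → {43}
insert 62 → {43, 62}
advance → 43; now {62}
insert 65 → {62, 65}
advance → 62; now {65}
insert 52 → {52, 65}
advance → 52; now {65}
advance → 65; now {}
insert 67 → {67}
insert 54 → {54, 67}
advance → 54; now {67}
advance → 67; now {}
insert 42 → {42}
insert 47 → {42, 47}
insert 51 → {42, 47, 51}
insert 66 → {42, 47, 51, 66}
advance → 42; now {47, 51, 66}
advance → 47; now {51, 66}
insert 57 → {51, 57, 66}
insert 44 → {44, 51, 57, 66}

43 → 62 → 52 → 65 → 54 → 67 → 42 → 47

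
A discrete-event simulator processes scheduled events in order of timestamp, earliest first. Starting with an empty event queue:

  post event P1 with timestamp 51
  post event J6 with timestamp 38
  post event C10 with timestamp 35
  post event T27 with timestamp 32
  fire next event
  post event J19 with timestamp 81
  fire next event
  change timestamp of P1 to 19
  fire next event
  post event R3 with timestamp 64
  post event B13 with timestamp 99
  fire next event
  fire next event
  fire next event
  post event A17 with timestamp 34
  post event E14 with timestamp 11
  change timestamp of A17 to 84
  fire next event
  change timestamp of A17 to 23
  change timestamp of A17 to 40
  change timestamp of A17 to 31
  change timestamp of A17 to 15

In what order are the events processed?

[T27, C10, P1, J6, R3, J19, E14]

add P1 (timestamp 51) → {P1:51}
add J6 (timestamp 38) → {J6:38, P1:51}
add C10 (timestamp 35) → {C10:35, J6:38, P1:51}
add T27 (timestamp 32) → {T27:32, C10:35, J6:38, P1:51}
fire next event → T27; now {C10:35, J6:38, P1:51}
add J19 (timestamp 81) → {C10:35, J6:38, P1:51, J19:81}
fire next event → C10; now {J6:38, P1:51, J19:81}
update P1 to timestamp 19 → {P1:19, J6:38, J19:81}
fire next event → P1; now {J6:38, J19:81}
add R3 (timestamp 64) → {J6:38, R3:64, J19:81}
add B13 (timestamp 99) → {J6:38, R3:64, J19:81, B13:99}
fire next event → J6; now {R3:64, J19:81, B13:99}
fire next event → R3; now {J19:81, B13:99}
fire next event → J19; now {B13:99}
add A17 (timestamp 34) → {A17:34, B13:99}
add E14 (timestamp 11) → {E14:11, A17:34, B13:99}
update A17 to timestamp 84 → {E14:11, A17:84, B13:99}
fire next event → E14; now {A17:84, B13:99}
update A17 to timestamp 23 → {A17:23, B13:99}
update A17 to timestamp 40 → {A17:40, B13:99}
update A17 to timestamp 31 → {A17:31, B13:99}
update A17 to timestamp 15 → {A17:15, B13:99}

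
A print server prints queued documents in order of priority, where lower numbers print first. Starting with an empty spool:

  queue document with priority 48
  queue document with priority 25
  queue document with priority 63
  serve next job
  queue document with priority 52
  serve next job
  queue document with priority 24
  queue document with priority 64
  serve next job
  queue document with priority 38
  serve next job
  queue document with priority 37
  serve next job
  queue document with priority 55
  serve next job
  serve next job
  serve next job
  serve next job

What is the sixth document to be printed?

52

insert 48 → {48}
insert 25 → {25, 48}
insert 63 → {25, 48, 63}
serve next job → 25; now {48, 63}
insert 52 → {48, 52, 63}
serve next job → 48; now {52, 63}
insert 24 → {24, 52, 63}
insert 64 → {24, 52, 63, 64}
serve next job → 24; now {52, 63, 64}
insert 38 → {38, 52, 63, 64}
serve next job → 38; now {52, 63, 64}
insert 37 → {37, 52, 63, 64}
serve next job → 37; now {52, 63, 64}
insert 55 → {52, 55, 63, 64}
serve next job → 52; now {55, 63, 64}
serve next job → 55; now {63, 64}
serve next job → 63; now {64}
serve next job → 64; now {}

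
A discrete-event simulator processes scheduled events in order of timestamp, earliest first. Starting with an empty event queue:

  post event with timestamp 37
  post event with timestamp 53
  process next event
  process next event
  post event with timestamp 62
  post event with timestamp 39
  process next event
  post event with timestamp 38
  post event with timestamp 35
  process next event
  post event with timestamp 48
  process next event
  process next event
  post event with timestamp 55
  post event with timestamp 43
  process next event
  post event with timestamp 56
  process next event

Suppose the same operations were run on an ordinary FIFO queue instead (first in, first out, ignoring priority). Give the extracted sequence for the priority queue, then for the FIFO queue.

priority queue: 37 → 53 → 39 → 35 → 38 → 48 → 43 → 55; FIFO queue: 37 → 53 → 62 → 39 → 38 → 35 → 48 → 55

insert 37 → {37}
insert 53 → {37, 53}
process next event → 37; now {53}
process next event → 53; now {}
insert 62 → {62}
insert 39 → {39, 62}
process next event → 39; now {62}
insert 38 → {38, 62}
insert 35 → {35, 38, 62}
process next event → 35; now {38, 62}
insert 48 → {38, 48, 62}
process next event → 38; now {48, 62}
process next event → 48; now {62}
insert 55 → {55, 62}
insert 43 → {43, 55, 62}
process next event → 43; now {55, 62}
insert 56 → {55, 56, 62}
process next event → 55; now {56, 62}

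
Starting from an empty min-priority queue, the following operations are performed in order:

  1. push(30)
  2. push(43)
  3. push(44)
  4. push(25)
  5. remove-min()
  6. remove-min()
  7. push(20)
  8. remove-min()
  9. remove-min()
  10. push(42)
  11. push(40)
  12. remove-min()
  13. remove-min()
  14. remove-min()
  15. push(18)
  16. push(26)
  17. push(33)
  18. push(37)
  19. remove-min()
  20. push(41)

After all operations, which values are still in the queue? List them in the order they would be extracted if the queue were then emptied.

insert 30 → {30}
insert 43 → {30, 43}
insert 44 → {30, 43, 44}
insert 25 → {25, 30, 43, 44}
remove-min → 25; now {30, 43, 44}
remove-min → 30; now {43, 44}
insert 20 → {20, 43, 44}
remove-min → 20; now {43, 44}
remove-min → 43; now {44}
insert 42 → {42, 44}
insert 40 → {40, 42, 44}
remove-min → 40; now {42, 44}
remove-min → 42; now {44}
remove-min → 44; now {}
insert 18 → {18}
insert 26 → {18, 26}
insert 33 → {18, 26, 33}
insert 37 → {18, 26, 33, 37}
remove-min → 18; now {26, 33, 37}
insert 41 → {26, 33, 37, 41}

[26, 33, 37, 41]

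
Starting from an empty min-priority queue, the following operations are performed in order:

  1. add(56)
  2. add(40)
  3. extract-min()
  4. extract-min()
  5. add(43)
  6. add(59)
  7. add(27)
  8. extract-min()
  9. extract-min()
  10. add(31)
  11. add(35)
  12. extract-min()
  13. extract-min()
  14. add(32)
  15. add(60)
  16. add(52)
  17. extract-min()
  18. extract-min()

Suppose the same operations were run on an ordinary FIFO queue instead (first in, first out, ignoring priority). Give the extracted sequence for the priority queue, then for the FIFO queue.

insert 56 → {56}
insert 40 → {40, 56}
extract-min → 40; now {56}
extract-min → 56; now {}
insert 43 → {43}
insert 59 → {43, 59}
insert 27 → {27, 43, 59}
extract-min → 27; now {43, 59}
extract-min → 43; now {59}
insert 31 → {31, 59}
insert 35 → {31, 35, 59}
extract-min → 31; now {35, 59}
extract-min → 35; now {59}
insert 32 → {32, 59}
insert 60 → {32, 59, 60}
insert 52 → {32, 52, 59, 60}
extract-min → 32; now {52, 59, 60}
extract-min → 52; now {59, 60}

priority queue: [40, 56, 27, 43, 31, 35, 32, 52]; FIFO queue: 56, 40, 43, 59, 27, 31, 35, 32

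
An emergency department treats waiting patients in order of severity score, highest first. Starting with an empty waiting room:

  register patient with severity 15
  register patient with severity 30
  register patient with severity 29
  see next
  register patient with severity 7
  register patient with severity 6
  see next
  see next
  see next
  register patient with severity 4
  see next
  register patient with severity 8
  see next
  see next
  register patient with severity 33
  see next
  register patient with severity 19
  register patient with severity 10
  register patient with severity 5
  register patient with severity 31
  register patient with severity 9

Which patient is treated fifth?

6

insert 15 → {15}
insert 30 → {30, 15}
insert 29 → {30, 29, 15}
see next → 30; now {29, 15}
insert 7 → {29, 15, 7}
insert 6 → {29, 15, 7, 6}
see next → 29; now {15, 7, 6}
see next → 15; now {7, 6}
see next → 7; now {6}
insert 4 → {6, 4}
see next → 6; now {4}
insert 8 → {8, 4}
see next → 8; now {4}
see next → 4; now {}
insert 33 → {33}
see next → 33; now {}
insert 19 → {19}
insert 10 → {19, 10}
insert 5 → {19, 10, 5}
insert 31 → {31, 19, 10, 5}
insert 9 → {31, 19, 10, 9, 5}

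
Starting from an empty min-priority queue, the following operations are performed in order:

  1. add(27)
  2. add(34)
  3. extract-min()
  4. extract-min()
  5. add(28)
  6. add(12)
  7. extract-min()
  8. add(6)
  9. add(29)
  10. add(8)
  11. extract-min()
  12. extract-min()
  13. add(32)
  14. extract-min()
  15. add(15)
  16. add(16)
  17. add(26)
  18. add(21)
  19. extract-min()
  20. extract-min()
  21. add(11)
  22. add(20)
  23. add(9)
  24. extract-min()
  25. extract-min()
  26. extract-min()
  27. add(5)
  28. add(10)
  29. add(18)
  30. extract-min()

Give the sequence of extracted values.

27 → 34 → 12 → 6 → 8 → 28 → 15 → 16 → 9 → 11 → 20 → 5

insert 27 → {27}
insert 34 → {27, 34}
extract-min → 27; now {34}
extract-min → 34; now {}
insert 28 → {28}
insert 12 → {12, 28}
extract-min → 12; now {28}
insert 6 → {6, 28}
insert 29 → {6, 28, 29}
insert 8 → {6, 8, 28, 29}
extract-min → 6; now {8, 28, 29}
extract-min → 8; now {28, 29}
insert 32 → {28, 29, 32}
extract-min → 28; now {29, 32}
insert 15 → {15, 29, 32}
insert 16 → {15, 16, 29, 32}
insert 26 → {15, 16, 26, 29, 32}
insert 21 → {15, 16, 21, 26, 29, 32}
extract-min → 15; now {16, 21, 26, 29, 32}
extract-min → 16; now {21, 26, 29, 32}
insert 11 → {11, 21, 26, 29, 32}
insert 20 → {11, 20, 21, 26, 29, 32}
insert 9 → {9, 11, 20, 21, 26, 29, 32}
extract-min → 9; now {11, 20, 21, 26, 29, 32}
extract-min → 11; now {20, 21, 26, 29, 32}
extract-min → 20; now {21, 26, 29, 32}
insert 5 → {5, 21, 26, 29, 32}
insert 10 → {5, 10, 21, 26, 29, 32}
insert 18 → {5, 10, 18, 21, 26, 29, 32}
extract-min → 5; now {10, 18, 21, 26, 29, 32}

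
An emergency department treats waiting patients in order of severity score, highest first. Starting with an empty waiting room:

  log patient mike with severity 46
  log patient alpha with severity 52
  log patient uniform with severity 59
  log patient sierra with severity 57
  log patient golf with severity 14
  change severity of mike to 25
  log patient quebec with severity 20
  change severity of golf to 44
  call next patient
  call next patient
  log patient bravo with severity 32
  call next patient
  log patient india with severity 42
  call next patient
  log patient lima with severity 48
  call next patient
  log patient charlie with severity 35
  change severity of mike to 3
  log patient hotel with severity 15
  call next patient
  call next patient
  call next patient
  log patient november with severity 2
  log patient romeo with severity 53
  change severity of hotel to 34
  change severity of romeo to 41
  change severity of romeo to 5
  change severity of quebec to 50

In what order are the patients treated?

uniform, sierra, alpha, golf, lima, india, charlie, bravo

add mike (severity 46) → {mike:46}
add alpha (severity 52) → {alpha:52, mike:46}
add uniform (severity 59) → {uniform:59, alpha:52, mike:46}
add sierra (severity 57) → {uniform:59, sierra:57, alpha:52, mike:46}
add golf (severity 14) → {uniform:59, sierra:57, alpha:52, mike:46, golf:14}
update mike to severity 25 → {uniform:59, sierra:57, alpha:52, mike:25, golf:14}
add quebec (severity 20) → {uniform:59, sierra:57, alpha:52, mike:25, quebec:20, golf:14}
update golf to severity 44 → {uniform:59, sierra:57, alpha:52, golf:44, mike:25, quebec:20}
call next patient → uniform; now {sierra:57, alpha:52, golf:44, mike:25, quebec:20}
call next patient → sierra; now {alpha:52, golf:44, mike:25, quebec:20}
add bravo (severity 32) → {alpha:52, golf:44, bravo:32, mike:25, quebec:20}
call next patient → alpha; now {golf:44, bravo:32, mike:25, quebec:20}
add india (severity 42) → {golf:44, india:42, bravo:32, mike:25, quebec:20}
call next patient → golf; now {india:42, bravo:32, mike:25, quebec:20}
add lima (severity 48) → {lima:48, india:42, bravo:32, mike:25, quebec:20}
call next patient → lima; now {india:42, bravo:32, mike:25, quebec:20}
add charlie (severity 35) → {india:42, charlie:35, bravo:32, mike:25, quebec:20}
update mike to severity 3 → {india:42, charlie:35, bravo:32, quebec:20, mike:3}
add hotel (severity 15) → {india:42, charlie:35, bravo:32, quebec:20, hotel:15, mike:3}
call next patient → india; now {charlie:35, bravo:32, quebec:20, hotel:15, mike:3}
call next patient → charlie; now {bravo:32, quebec:20, hotel:15, mike:3}
call next patient → bravo; now {quebec:20, hotel:15, mike:3}
add november (severity 2) → {quebec:20, hotel:15, mike:3, november:2}
add romeo (severity 53) → {romeo:53, quebec:20, hotel:15, mike:3, november:2}
update hotel to severity 34 → {romeo:53, hotel:34, quebec:20, mike:3, november:2}
update romeo to severity 41 → {romeo:41, hotel:34, quebec:20, mike:3, november:2}
update romeo to severity 5 → {hotel:34, quebec:20, romeo:5, mike:3, november:2}
update quebec to severity 50 → {quebec:50, hotel:34, romeo:5, mike:3, november:2}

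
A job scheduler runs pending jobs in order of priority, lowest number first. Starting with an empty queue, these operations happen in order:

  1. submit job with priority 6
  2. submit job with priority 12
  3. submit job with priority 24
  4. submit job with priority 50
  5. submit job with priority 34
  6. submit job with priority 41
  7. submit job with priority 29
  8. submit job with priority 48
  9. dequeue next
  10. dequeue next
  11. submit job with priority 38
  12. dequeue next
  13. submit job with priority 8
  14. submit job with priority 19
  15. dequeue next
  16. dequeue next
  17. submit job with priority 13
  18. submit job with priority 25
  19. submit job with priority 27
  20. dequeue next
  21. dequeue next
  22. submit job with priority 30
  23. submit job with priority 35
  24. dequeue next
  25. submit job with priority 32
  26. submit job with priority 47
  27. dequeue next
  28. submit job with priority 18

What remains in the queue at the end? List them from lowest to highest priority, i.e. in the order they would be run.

18, 30, 32, 34, 35, 38, 41, 47, 48, 50

insert 6 → {6}
insert 12 → {6, 12}
insert 24 → {6, 12, 24}
insert 50 → {6, 12, 24, 50}
insert 34 → {6, 12, 24, 34, 50}
insert 41 → {6, 12, 24, 34, 41, 50}
insert 29 → {6, 12, 24, 29, 34, 41, 50}
insert 48 → {6, 12, 24, 29, 34, 41, 48, 50}
dequeue next → 6; now {12, 24, 29, 34, 41, 48, 50}
dequeue next → 12; now {24, 29, 34, 41, 48, 50}
insert 38 → {24, 29, 34, 38, 41, 48, 50}
dequeue next → 24; now {29, 34, 38, 41, 48, 50}
insert 8 → {8, 29, 34, 38, 41, 48, 50}
insert 19 → {8, 19, 29, 34, 38, 41, 48, 50}
dequeue next → 8; now {19, 29, 34, 38, 41, 48, 50}
dequeue next → 19; now {29, 34, 38, 41, 48, 50}
insert 13 → {13, 29, 34, 38, 41, 48, 50}
insert 25 → {13, 25, 29, 34, 38, 41, 48, 50}
insert 27 → {13, 25, 27, 29, 34, 38, 41, 48, 50}
dequeue next → 13; now {25, 27, 29, 34, 38, 41, 48, 50}
dequeue next → 25; now {27, 29, 34, 38, 41, 48, 50}
insert 30 → {27, 29, 30, 34, 38, 41, 48, 50}
insert 35 → {27, 29, 30, 34, 35, 38, 41, 48, 50}
dequeue next → 27; now {29, 30, 34, 35, 38, 41, 48, 50}
insert 32 → {29, 30, 32, 34, 35, 38, 41, 48, 50}
insert 47 → {29, 30, 32, 34, 35, 38, 41, 47, 48, 50}
dequeue next → 29; now {30, 32, 34, 35, 38, 41, 47, 48, 50}
insert 18 → {18, 30, 32, 34, 35, 38, 41, 47, 48, 50}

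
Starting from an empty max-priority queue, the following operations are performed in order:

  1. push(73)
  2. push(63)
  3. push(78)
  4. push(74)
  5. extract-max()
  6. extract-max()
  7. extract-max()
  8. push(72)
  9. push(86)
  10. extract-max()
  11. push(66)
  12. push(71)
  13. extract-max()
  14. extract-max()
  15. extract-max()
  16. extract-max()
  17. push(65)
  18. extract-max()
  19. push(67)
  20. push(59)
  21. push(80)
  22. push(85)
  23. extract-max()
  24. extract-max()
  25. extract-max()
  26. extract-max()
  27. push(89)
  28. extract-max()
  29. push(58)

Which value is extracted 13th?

insert 73 → {73}
insert 63 → {73, 63}
insert 78 → {78, 73, 63}
insert 74 → {78, 74, 73, 63}
extract-max → 78; now {74, 73, 63}
extract-max → 74; now {73, 63}
extract-max → 73; now {63}
insert 72 → {72, 63}
insert 86 → {86, 72, 63}
extract-max → 86; now {72, 63}
insert 66 → {72, 66, 63}
insert 71 → {72, 71, 66, 63}
extract-max → 72; now {71, 66, 63}
extract-max → 71; now {66, 63}
extract-max → 66; now {63}
extract-max → 63; now {}
insert 65 → {65}
extract-max → 65; now {}
insert 67 → {67}
insert 59 → {67, 59}
insert 80 → {80, 67, 59}
insert 85 → {85, 80, 67, 59}
extract-max → 85; now {80, 67, 59}
extract-max → 80; now {67, 59}
extract-max → 67; now {59}
extract-max → 59; now {}
insert 89 → {89}
extract-max → 89; now {}
insert 58 → {58}

59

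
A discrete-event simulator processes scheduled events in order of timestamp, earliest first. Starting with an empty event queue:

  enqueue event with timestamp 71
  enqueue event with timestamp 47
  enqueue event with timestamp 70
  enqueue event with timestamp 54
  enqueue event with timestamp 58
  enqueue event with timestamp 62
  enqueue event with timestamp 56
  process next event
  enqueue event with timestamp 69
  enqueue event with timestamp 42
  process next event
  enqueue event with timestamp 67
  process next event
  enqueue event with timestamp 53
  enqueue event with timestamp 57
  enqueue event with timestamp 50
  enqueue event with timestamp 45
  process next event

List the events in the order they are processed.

insert 71 → {71}
insert 47 → {47, 71}
insert 70 → {47, 70, 71}
insert 54 → {47, 54, 70, 71}
insert 58 → {47, 54, 58, 70, 71}
insert 62 → {47, 54, 58, 62, 70, 71}
insert 56 → {47, 54, 56, 58, 62, 70, 71}
process next event → 47; now {54, 56, 58, 62, 70, 71}
insert 69 → {54, 56, 58, 62, 69, 70, 71}
insert 42 → {42, 54, 56, 58, 62, 69, 70, 71}
process next event → 42; now {54, 56, 58, 62, 69, 70, 71}
insert 67 → {54, 56, 58, 62, 67, 69, 70, 71}
process next event → 54; now {56, 58, 62, 67, 69, 70, 71}
insert 53 → {53, 56, 58, 62, 67, 69, 70, 71}
insert 57 → {53, 56, 57, 58, 62, 67, 69, 70, 71}
insert 50 → {50, 53, 56, 57, 58, 62, 67, 69, 70, 71}
insert 45 → {45, 50, 53, 56, 57, 58, 62, 67, 69, 70, 71}
process next event → 45; now {50, 53, 56, 57, 58, 62, 67, 69, 70, 71}

47 → 42 → 54 → 45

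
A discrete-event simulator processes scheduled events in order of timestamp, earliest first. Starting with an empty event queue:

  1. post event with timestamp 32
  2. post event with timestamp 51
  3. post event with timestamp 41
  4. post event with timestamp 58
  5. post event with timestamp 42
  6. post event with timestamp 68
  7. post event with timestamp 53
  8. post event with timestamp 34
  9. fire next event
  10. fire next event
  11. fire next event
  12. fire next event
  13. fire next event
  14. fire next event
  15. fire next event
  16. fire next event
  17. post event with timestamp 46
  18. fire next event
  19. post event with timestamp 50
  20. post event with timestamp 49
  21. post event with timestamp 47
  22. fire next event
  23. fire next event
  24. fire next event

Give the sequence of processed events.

[32, 34, 41, 42, 51, 53, 58, 68, 46, 47, 49, 50]

insert 32 → {32}
insert 51 → {32, 51}
insert 41 → {32, 41, 51}
insert 58 → {32, 41, 51, 58}
insert 42 → {32, 41, 42, 51, 58}
insert 68 → {32, 41, 42, 51, 58, 68}
insert 53 → {32, 41, 42, 51, 53, 58, 68}
insert 34 → {32, 34, 41, 42, 51, 53, 58, 68}
fire next event → 32; now {34, 41, 42, 51, 53, 58, 68}
fire next event → 34; now {41, 42, 51, 53, 58, 68}
fire next event → 41; now {42, 51, 53, 58, 68}
fire next event → 42; now {51, 53, 58, 68}
fire next event → 51; now {53, 58, 68}
fire next event → 53; now {58, 68}
fire next event → 58; now {68}
fire next event → 68; now {}
insert 46 → {46}
fire next event → 46; now {}
insert 50 → {50}
insert 49 → {49, 50}
insert 47 → {47, 49, 50}
fire next event → 47; now {49, 50}
fire next event → 49; now {50}
fire next event → 50; now {}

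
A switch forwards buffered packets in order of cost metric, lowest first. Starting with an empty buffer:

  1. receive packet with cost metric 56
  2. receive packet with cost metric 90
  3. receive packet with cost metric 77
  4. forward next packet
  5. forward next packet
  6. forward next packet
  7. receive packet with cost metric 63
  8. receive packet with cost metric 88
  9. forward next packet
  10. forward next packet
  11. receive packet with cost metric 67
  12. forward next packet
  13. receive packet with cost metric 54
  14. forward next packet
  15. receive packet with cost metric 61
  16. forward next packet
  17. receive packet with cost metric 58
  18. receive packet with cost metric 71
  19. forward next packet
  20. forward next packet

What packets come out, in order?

[56, 77, 90, 63, 88, 67, 54, 61, 58, 71]

insert 56 → {56}
insert 90 → {56, 90}
insert 77 → {56, 77, 90}
forward next packet → 56; now {77, 90}
forward next packet → 77; now {90}
forward next packet → 90; now {}
insert 63 → {63}
insert 88 → {63, 88}
forward next packet → 63; now {88}
forward next packet → 88; now {}
insert 67 → {67}
forward next packet → 67; now {}
insert 54 → {54}
forward next packet → 54; now {}
insert 61 → {61}
forward next packet → 61; now {}
insert 58 → {58}
insert 71 → {58, 71}
forward next packet → 58; now {71}
forward next packet → 71; now {}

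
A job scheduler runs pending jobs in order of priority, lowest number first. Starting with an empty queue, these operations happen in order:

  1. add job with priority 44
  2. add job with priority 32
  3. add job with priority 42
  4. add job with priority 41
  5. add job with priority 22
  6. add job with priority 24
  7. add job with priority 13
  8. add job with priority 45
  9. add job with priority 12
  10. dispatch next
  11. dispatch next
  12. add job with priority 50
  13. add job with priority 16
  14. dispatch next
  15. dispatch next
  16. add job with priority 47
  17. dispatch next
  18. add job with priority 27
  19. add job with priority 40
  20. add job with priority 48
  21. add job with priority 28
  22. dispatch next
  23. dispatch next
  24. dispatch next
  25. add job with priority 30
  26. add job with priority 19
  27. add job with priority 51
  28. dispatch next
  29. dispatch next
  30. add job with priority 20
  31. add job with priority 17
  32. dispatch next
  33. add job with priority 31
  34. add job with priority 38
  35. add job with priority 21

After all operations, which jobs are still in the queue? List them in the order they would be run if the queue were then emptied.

insert 44 → {44}
insert 32 → {32, 44}
insert 42 → {32, 42, 44}
insert 41 → {32, 41, 42, 44}
insert 22 → {22, 32, 41, 42, 44}
insert 24 → {22, 24, 32, 41, 42, 44}
insert 13 → {13, 22, 24, 32, 41, 42, 44}
insert 45 → {13, 22, 24, 32, 41, 42, 44, 45}
insert 12 → {12, 13, 22, 24, 32, 41, 42, 44, 45}
dispatch next → 12; now {13, 22, 24, 32, 41, 42, 44, 45}
dispatch next → 13; now {22, 24, 32, 41, 42, 44, 45}
insert 50 → {22, 24, 32, 41, 42, 44, 45, 50}
insert 16 → {16, 22, 24, 32, 41, 42, 44, 45, 50}
dispatch next → 16; now {22, 24, 32, 41, 42, 44, 45, 50}
dispatch next → 22; now {24, 32, 41, 42, 44, 45, 50}
insert 47 → {24, 32, 41, 42, 44, 45, 47, 50}
dispatch next → 24; now {32, 41, 42, 44, 45, 47, 50}
insert 27 → {27, 32, 41, 42, 44, 45, 47, 50}
insert 40 → {27, 32, 40, 41, 42, 44, 45, 47, 50}
insert 48 → {27, 32, 40, 41, 42, 44, 45, 47, 48, 50}
insert 28 → {27, 28, 32, 40, 41, 42, 44, 45, 47, 48, 50}
dispatch next → 27; now {28, 32, 40, 41, 42, 44, 45, 47, 48, 50}
dispatch next → 28; now {32, 40, 41, 42, 44, 45, 47, 48, 50}
dispatch next → 32; now {40, 41, 42, 44, 45, 47, 48, 50}
insert 30 → {30, 40, 41, 42, 44, 45, 47, 48, 50}
insert 19 → {19, 30, 40, 41, 42, 44, 45, 47, 48, 50}
insert 51 → {19, 30, 40, 41, 42, 44, 45, 47, 48, 50, 51}
dispatch next → 19; now {30, 40, 41, 42, 44, 45, 47, 48, 50, 51}
dispatch next → 30; now {40, 41, 42, 44, 45, 47, 48, 50, 51}
insert 20 → {20, 40, 41, 42, 44, 45, 47, 48, 50, 51}
insert 17 → {17, 20, 40, 41, 42, 44, 45, 47, 48, 50, 51}
dispatch next → 17; now {20, 40, 41, 42, 44, 45, 47, 48, 50, 51}
insert 31 → {20, 31, 40, 41, 42, 44, 45, 47, 48, 50, 51}
insert 38 → {20, 31, 38, 40, 41, 42, 44, 45, 47, 48, 50, 51}
insert 21 → {20, 21, 31, 38, 40, 41, 42, 44, 45, 47, 48, 50, 51}

[20, 21, 31, 38, 40, 41, 42, 44, 45, 47, 48, 50, 51]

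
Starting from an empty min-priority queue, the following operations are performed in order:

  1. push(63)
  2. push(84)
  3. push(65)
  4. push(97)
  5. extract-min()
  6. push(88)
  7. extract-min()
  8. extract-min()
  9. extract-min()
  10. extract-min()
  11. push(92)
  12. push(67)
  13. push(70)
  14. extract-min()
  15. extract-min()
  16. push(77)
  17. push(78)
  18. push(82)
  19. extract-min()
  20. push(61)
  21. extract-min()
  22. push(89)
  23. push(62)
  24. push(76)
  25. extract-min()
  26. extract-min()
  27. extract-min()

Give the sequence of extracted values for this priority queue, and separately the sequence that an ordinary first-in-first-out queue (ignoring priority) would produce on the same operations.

insert 63 → {63}
insert 84 → {63, 84}
insert 65 → {63, 65, 84}
insert 97 → {63, 65, 84, 97}
extract-min → 63; now {65, 84, 97}
insert 88 → {65, 84, 88, 97}
extract-min → 65; now {84, 88, 97}
extract-min → 84; now {88, 97}
extract-min → 88; now {97}
extract-min → 97; now {}
insert 92 → {92}
insert 67 → {67, 92}
insert 70 → {67, 70, 92}
extract-min → 67; now {70, 92}
extract-min → 70; now {92}
insert 77 → {77, 92}
insert 78 → {77, 78, 92}
insert 82 → {77, 78, 82, 92}
extract-min → 77; now {78, 82, 92}
insert 61 → {61, 78, 82, 92}
extract-min → 61; now {78, 82, 92}
insert 89 → {78, 82, 89, 92}
insert 62 → {62, 78, 82, 89, 92}
insert 76 → {62, 76, 78, 82, 89, 92}
extract-min → 62; now {76, 78, 82, 89, 92}
extract-min → 76; now {78, 82, 89, 92}
extract-min → 78; now {82, 89, 92}

priority queue: 63, 65, 84, 88, 97, 67, 70, 77, 61, 62, 76, 78; FIFO queue: 63 → 84 → 65 → 97 → 88 → 92 → 67 → 70 → 77 → 78 → 82 → 61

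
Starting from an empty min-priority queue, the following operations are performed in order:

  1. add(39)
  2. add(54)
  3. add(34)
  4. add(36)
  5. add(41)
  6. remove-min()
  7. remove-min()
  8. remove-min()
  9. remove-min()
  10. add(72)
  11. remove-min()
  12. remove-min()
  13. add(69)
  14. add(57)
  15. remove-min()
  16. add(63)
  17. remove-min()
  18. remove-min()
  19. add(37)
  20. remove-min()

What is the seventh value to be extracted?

insert 39 → {39}
insert 54 → {39, 54}
insert 34 → {34, 39, 54}
insert 36 → {34, 36, 39, 54}
insert 41 → {34, 36, 39, 41, 54}
remove-min → 34; now {36, 39, 41, 54}
remove-min → 36; now {39, 41, 54}
remove-min → 39; now {41, 54}
remove-min → 41; now {54}
insert 72 → {54, 72}
remove-min → 54; now {72}
remove-min → 72; now {}
insert 69 → {69}
insert 57 → {57, 69}
remove-min → 57; now {69}
insert 63 → {63, 69}
remove-min → 63; now {69}
remove-min → 69; now {}
insert 37 → {37}
remove-min → 37; now {}

57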